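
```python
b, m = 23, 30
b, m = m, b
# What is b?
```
Trace:
  b=23, m=30
  b=30, m=23

Final answer: 30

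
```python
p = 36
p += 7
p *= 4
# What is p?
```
Trace:
  p=36
  p=43
  p=172

Final answer: 172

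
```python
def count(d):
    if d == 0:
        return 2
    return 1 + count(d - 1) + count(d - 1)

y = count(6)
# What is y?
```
Call trace (a repeated sub-call is expanded the first time; later identical calls just restate its return value):
count(d=6)
  count(d=5)
    count(d=4)
      count(d=3)
        count(d=2)
          count(d=1)
            count(d=0)
            -> return 2
            count(d=0)
            -> return 2
          -> return 5
          count(d=1) -> return 5  (same call as traced above)
        -> return 11
        count(d=2) -> return 11  (same call as traced above)
      -> return 23
      count(d=3) -> return 23  (same call as traced above)
    -> return 47
    count(d=4) -> return 47  (same call as traced above)
  -> return 95
  count(d=5) -> return 95  (same call as traced above)
-> return 191

Final answer: 191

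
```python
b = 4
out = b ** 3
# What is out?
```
Trace:
  b=4
  b=4, out=64

Final answer: 64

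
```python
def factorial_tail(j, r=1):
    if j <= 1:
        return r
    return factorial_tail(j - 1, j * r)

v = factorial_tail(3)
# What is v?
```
Call trace:
factorial_tail(j=3, r=1)
  factorial_tail(j=2, r=3)
    factorial_tail(j=1, r=6)
    -> return 6
  -> return 6
-> return 6

Final answer: 6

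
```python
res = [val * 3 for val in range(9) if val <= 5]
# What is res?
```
Trace:
  val=0
  val=1
  val=2
  val=3
  val=4
  val=5
  val=6
  val=7
  val=8
  res=[0, 3, 6, 9, 12, 15]

Final answer: [0, 3, 6, 9, 12, 15]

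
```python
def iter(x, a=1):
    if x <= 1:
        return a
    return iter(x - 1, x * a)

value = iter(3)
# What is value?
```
Call trace:
iter(x=3, a=1)
  iter(x=2, a=3)
    iter(x=1, a=6)
    -> return 6
  -> return 6
-> return 6

Final answer: 6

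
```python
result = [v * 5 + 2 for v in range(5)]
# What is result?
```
Trace:
  v=0
  v=1
  v=2
  v=3
  v=4
  result=[2, 7, 12, 17, 22]

Final answer: [2, 7, 12, 17, 22]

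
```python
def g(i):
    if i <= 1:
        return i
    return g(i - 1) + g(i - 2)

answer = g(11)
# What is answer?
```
Call trace (a repeated sub-call is expanded the first time; later identical calls just restate its return value):
g(i=11)
  g(i=10)
    g(i=9)
      g(i=8)
        g(i=7)
          g(i=6)
            g(i=5)
              g(i=4)
                g(i=3)
                  g(i=2)
                    g(i=1)
                    -> return 1
                    g(i=0)
                    -> return 0
                  -> return 1
                  g(i=1)
                  -> return 1
                -> return 2
                g(i=2) -> return 1  (same call as traced above)
              -> return 3
              g(i=3) -> return 2  (same call as traced above)
            -> return 5
            g(i=4) -> return 3  (same call as traced above)
          -> return 8
          g(i=5) -> return 5  (same call as traced above)
        -> return 13
        g(i=6) -> return 8  (same call as traced above)
      -> return 21
      g(i=7) -> return 13  (same call as traced above)
    -> return 34
    g(i=8) -> return 21  (same call as traced above)
  -> return 55
  g(i=9) -> return 34  (same call as traced above)
-> return 89

Final answer: 89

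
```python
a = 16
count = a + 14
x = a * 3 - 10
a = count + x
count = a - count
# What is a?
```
Trace:
  a=16
  a=16, count=30
  a=16, count=30, x=38
  a=68, count=30, x=38
  a=68, count=38, x=38

Final answer: 68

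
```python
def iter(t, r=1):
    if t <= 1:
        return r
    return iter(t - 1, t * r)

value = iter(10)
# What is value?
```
Call trace:
iter(t=10, r=1)
  iter(t=9, r=10)
    iter(t=8, r=90)
      iter(t=7, r=720)
        iter(t=6, r=5040)
          iter(t=5, r=30240)
            iter(t=4, r=151200)
              iter(t=3, r=604800)
                iter(t=2, r=1814400)
                  iter(t=1, r=3628800)
                  -> return 3628800
                -> return 3628800
              -> return 3628800
            -> return 3628800
          -> return 3628800
        -> return 3628800
      -> return 3628800
    -> return 3628800
  -> return 3628800
-> return 3628800

Final answer: 3628800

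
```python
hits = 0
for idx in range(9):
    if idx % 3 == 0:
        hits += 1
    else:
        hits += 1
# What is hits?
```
Trace:
  hits=0
  hits=1, idx=0
  hits=2, idx=1
  hits=3, idx=2
  hits=4, idx=3
  hits=5, idx=4
  hits=6, idx=5
  hits=7, idx=6
  hits=8, idx=7
  hits=9, idx=8

Final answer: 9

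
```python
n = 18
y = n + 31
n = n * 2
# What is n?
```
Trace:
  n=18
  n=18, y=49
  n=36, y=49

Final answer: 36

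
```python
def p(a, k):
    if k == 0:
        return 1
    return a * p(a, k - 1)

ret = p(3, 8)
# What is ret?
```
Call trace:
p(a=3, k=8)
  p(a=3, k=7)
    p(a=3, k=6)
      p(a=3, k=5)
        p(a=3, k=4)
          p(a=3, k=3)
            p(a=3, k=2)
              p(a=3, k=1)
                p(a=3, k=0)
                -> return 1
              -> return 3
            -> return 9
          -> return 27
        -> return 81
      -> return 243
    -> return 729
  -> return 2187
-> return 6561

Final answer: 6561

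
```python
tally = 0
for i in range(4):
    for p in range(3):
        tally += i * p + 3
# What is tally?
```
Trace:
  tally=0
  tally=3, i=0, p=0
  tally=6, i=0, p=1
  tally=9, i=0, p=2
  tally=12, i=1, p=0
  tally=16, i=1, p=1
  tally=21, i=1, p=2
  tally=24, i=2, p=0
  tally=29, i=2, p=1
  tally=36, i=2, p=2
  tally=39, i=3, p=0
  tally=45, i=3, p=1
  tally=54, i=3, p=2

Final answer: 54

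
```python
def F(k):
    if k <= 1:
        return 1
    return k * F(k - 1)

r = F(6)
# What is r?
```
Call trace:
F(k=6)
  F(k=5)
    F(k=4)
      F(k=3)
        F(k=2)
          F(k=1)
          -> return 1
        -> return 2
      -> return 6
    -> return 24
  -> return 120
-> return 720

Final answer: 720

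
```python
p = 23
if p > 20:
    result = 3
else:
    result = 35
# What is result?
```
Trace:
  p=23
  p=23, result=3

Final answer: 3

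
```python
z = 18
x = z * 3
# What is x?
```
Trace:
  z=18
  z=18, x=54

Final answer: 54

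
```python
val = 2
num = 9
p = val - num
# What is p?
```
Trace:
  val=2
  val=2, num=9
  val=2, num=9, p=-7

Final answer: -7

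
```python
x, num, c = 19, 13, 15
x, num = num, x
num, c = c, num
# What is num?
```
Trace:
  x=19, num=13, c=15
  x=13, num=19, c=15
  x=13, num=15, c=19

Final answer: 15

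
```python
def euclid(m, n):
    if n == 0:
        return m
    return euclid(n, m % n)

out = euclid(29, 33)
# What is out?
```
Call trace:
euclid(m=29, n=33)
  euclid(m=33, n=29)
    euclid(m=29, n=4)
      euclid(m=4, n=1)
        euclid(m=1, n=0)
        -> return 1
      -> return 1
    -> return 1
  -> return 1
-> return 1

Final answer: 1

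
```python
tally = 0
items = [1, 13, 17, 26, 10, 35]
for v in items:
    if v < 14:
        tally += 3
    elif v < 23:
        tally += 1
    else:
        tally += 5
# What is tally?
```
Trace:
  tally=0
  tally=3, v=1
  tally=6, v=13
  tally=7, v=17
  tally=12, v=26
  tally=15, v=10
  tally=20, v=35

Final answer: 20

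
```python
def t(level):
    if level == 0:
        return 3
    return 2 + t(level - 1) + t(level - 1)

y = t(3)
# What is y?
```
Call trace (a repeated sub-call is expanded the first time; later identical calls just restate its return value):
t(level=3)
  t(level=2)
    t(level=1)
      t(level=0)
      -> return 3
      t(level=0)
      -> return 3
    -> return 8
    t(level=1) -> return 8  (same call as traced above)
  -> return 18
  t(level=2) -> return 18  (same call as traced above)
-> return 38

Final answer: 38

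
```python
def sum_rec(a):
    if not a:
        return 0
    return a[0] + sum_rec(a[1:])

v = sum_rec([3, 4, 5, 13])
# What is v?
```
Call trace:
sum_rec(a=[3, 4, 5, 13])
  sum_rec(a=[4, 5, 13])
    sum_rec(a=[5, 13])
      sum_rec(a=[13])
        sum_rec(a=[])
        -> return 0
      -> return 13
    -> return 18
  -> return 22
-> return 25

Final answer: 25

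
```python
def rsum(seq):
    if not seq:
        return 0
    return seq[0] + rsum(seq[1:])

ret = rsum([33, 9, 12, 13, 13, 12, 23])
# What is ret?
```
Call trace:
rsum(seq=[33, 9, 12, 13, 13, 12, 23])
  rsum(seq=[9, 12, 13, 13, 12, 23])
    rsum(seq=[12, 13, 13, 12, 23])
      rsum(seq=[13, 13, 12, 23])
        rsum(seq=[13, 12, 23])
          rsum(seq=[12, 23])
            rsum(seq=[23])
              rsum(seq=[])
              -> return 0
            -> return 23
          -> return 35
        -> return 48
      -> return 61
    -> return 73
  -> return 82
-> return 115

Final answer: 115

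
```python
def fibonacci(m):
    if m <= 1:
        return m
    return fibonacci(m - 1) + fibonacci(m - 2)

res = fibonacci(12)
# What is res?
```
Call trace (a repeated sub-call is expanded the first time; later identical calls just restate its return value):
fibonacci(m=12)
  fibonacci(m=11)
    fibonacci(m=10)
      fibonacci(m=9)
        fibonacci(m=8)
          fibonacci(m=7)
            fibonacci(m=6)
              fibonacci(m=5)
                fibonacci(m=4)
                  fibonacci(m=3)
                    fibonacci(m=2)
                      fibonacci(m=1)
                      -> return 1
                      fibonacci(m=0)
                      -> return 0
                    -> return 1
                    fibonacci(m=1)
                    -> return 1
                  -> return 2
                  fibonacci(m=2) -> return 1  (same call as traced above)
                -> return 3
                fibonacci(m=3) -> return 2  (same call as traced above)
              -> return 5
              fibonacci(m=4) -> return 3  (same call as traced above)
            -> return 8
            fibonacci(m=5) -> return 5  (same call as traced above)
          -> return 13
          fibonacci(m=6) -> return 8  (same call as traced above)
        -> return 21
        fibonacci(m=7) -> return 13  (same call as traced above)
      -> return 34
      fibonacci(m=8) -> return 21  (same call as traced above)
    -> return 55
    fibonacci(m=9) -> return 34  (same call as traced above)
  -> return 89
  fibonacci(m=10) -> return 55  (same call as traced above)
-> return 144

Final answer: 144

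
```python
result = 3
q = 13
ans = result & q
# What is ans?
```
Trace:
  result=3
  result=3, q=13
  result=3, q=13, ans=1

Final answer: 1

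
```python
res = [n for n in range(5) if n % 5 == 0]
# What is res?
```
Trace:
  n=0
  n=1
  n=2
  n=3
  n=4
  res=[0]

Final answer: [0]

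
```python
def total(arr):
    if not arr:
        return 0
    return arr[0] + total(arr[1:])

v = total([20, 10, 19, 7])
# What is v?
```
Call trace:
total(arr=[20, 10, 19, 7])
  total(arr=[10, 19, 7])
    total(arr=[19, 7])
      total(arr=[7])
        total(arr=[])
        -> return 0
      -> return 7
    -> return 26
  -> return 36
-> return 56

Final answer: 56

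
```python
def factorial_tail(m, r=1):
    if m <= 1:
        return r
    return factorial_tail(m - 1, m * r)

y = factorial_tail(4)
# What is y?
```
Call trace:
factorial_tail(m=4, r=1)
  factorial_tail(m=3, r=4)
    factorial_tail(m=2, r=12)
      factorial_tail(m=1, r=24)
      -> return 24
    -> return 24
  -> return 24
-> return 24

Final answer: 24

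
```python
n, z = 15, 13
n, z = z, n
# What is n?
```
Trace:
  n=15, z=13
  n=13, z=15

Final answer: 13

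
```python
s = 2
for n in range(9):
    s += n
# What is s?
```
Trace:
  s=2
  s=2, n=0
  s=3, n=1
  s=5, n=2
  s=8, n=3
  s=12, n=4
  s=17, n=5
  s=23, n=6
  s=30, n=7
  s=38, n=8

Final answer: 38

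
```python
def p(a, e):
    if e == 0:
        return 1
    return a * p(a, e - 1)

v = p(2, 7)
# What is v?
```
Call trace:
p(a=2, e=7)
  p(a=2, e=6)
    p(a=2, e=5)
      p(a=2, e=4)
        p(a=2, e=3)
          p(a=2, e=2)
            p(a=2, e=1)
              p(a=2, e=0)
              -> return 1
            -> return 2
          -> return 4
        -> return 8
      -> return 16
    -> return 32
  -> return 64
-> return 128

Final answer: 128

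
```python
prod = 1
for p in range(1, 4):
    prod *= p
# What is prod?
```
Trace:
  prod=1
  prod=1, p=1
  prod=2, p=2
  prod=6, p=3

Final answer: 6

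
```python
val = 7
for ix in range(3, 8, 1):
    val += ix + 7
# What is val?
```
Trace:
  val=7
  val=17, ix=3
  val=28, ix=4
  val=40, ix=5
  val=53, ix=6
  val=67, ix=7

Final answer: 67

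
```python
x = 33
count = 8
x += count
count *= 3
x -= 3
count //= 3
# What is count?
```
Trace:
  x=33
  x=33, count=8
  x=41, count=8
  x=41, count=24
  x=38, count=24
  x=38, count=8

Final answer: 8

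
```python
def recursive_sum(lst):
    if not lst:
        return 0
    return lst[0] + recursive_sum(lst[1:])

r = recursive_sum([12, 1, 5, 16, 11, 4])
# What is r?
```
Call trace:
recursive_sum(lst=[12, 1, 5, 16, 11, 4])
  recursive_sum(lst=[1, 5, 16, 11, 4])
    recursive_sum(lst=[5, 16, 11, 4])
      recursive_sum(lst=[16, 11, 4])
        recursive_sum(lst=[11, 4])
          recursive_sum(lst=[4])
            recursive_sum(lst=[])
            -> return 0
          -> return 4
        -> return 15
      -> return 31
    -> return 36
  -> return 37
-> return 49

Final answer: 49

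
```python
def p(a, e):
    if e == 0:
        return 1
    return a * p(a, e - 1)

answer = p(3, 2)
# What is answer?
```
Call trace:
p(a=3, e=2)
  p(a=3, e=1)
    p(a=3, e=0)
    -> return 1
  -> return 3
-> return 9

Final answer: 9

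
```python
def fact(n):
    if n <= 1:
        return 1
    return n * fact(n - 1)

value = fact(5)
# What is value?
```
Call trace:
fact(n=5)
  fact(n=4)
    fact(n=3)
      fact(n=2)
        fact(n=1)
        -> return 1
      -> return 2
    -> return 6
  -> return 24
-> return 120

Final answer: 120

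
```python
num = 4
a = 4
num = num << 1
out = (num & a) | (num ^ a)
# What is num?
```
Trace:
  num=4
  num=4, a=4
  num=8, a=4
  num=8, a=4, out=12

Final answer: 8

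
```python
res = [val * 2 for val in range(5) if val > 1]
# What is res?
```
Trace:
  val=0
  val=1
  val=2
  val=3
  val=4
  res=[4, 6, 8]

Final answer: [4, 6, 8]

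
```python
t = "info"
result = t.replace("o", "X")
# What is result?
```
Trace:
  t='info'
  t='info', result='infX'

Final answer: 'infX'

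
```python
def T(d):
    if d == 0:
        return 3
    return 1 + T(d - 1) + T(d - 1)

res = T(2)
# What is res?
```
Call trace (a repeated sub-call is expanded the first time; later identical calls just restate its return value):
T(d=2)
  T(d=1)
    T(d=0)
    -> return 3
    T(d=0)
    -> return 3
  -> return 7
  T(d=1) -> return 7  (same call as traced above)
-> return 15

Final answer: 15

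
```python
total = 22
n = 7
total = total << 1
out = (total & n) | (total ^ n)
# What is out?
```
Trace:
  total=22
  total=22, n=7
  total=44, n=7
  total=44, n=7, out=47

Final answer: 47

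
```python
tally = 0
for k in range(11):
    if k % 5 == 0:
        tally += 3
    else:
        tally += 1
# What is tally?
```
Trace:
  tally=0
  tally=3, k=0
  tally=4, k=1
  tally=5, k=2
  tally=6, k=3
  tally=7, k=4
  tally=10, k=5
  tally=11, k=6
  tally=12, k=7
  tally=13, k=8
  tally=14, k=9
  tally=17, k=10

Final answer: 17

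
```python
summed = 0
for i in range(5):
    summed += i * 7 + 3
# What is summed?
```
Trace:
  summed=0
  summed=3, i=0
  summed=13, i=1
  summed=30, i=2
  summed=54, i=3
  summed=85, i=4

Final answer: 85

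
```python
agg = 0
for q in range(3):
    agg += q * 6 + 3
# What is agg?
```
Trace:
  agg=0
  agg=3, q=0
  agg=12, q=1
  agg=27, q=2

Final answer: 27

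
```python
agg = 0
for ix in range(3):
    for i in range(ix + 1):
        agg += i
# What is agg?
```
Trace:
  agg=0
  agg=0, ix=0, i=0
  agg=0, ix=1, i=0
  agg=1, ix=1, i=1
  agg=1, ix=2, i=0
  agg=2, ix=2, i=1
  agg=4, ix=2, i=2

Final answer: 4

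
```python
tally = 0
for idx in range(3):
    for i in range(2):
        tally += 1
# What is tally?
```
Trace:
  tally=0
  tally=1, idx=0, i=0
  tally=2, idx=0, i=1
  tally=3, idx=1, i=0
  tally=4, idx=1, i=1
  tally=5, idx=2, i=0
  tally=6, idx=2, i=1

Final answer: 6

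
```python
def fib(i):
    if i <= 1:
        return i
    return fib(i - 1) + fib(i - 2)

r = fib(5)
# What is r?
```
Call trace (a repeated sub-call is expanded the first time; later identical calls just restate its return value):
fib(i=5)
  fib(i=4)
    fib(i=3)
      fib(i=2)
        fib(i=1)
        -> return 1
        fib(i=0)
        -> return 0
      -> return 1
      fib(i=1)
      -> return 1
    -> return 2
    fib(i=2) -> return 1  (same call as traced above)
  -> return 3
  fib(i=3) -> return 2  (same call as traced above)
-> return 5

Final answer: 5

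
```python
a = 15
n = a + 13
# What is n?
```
Trace:
  a=15
  a=15, n=28

Final answer: 28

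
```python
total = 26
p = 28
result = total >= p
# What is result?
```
Trace:
  total=26
  total=26, p=28
  total=26, p=28, result=False

Final answer: False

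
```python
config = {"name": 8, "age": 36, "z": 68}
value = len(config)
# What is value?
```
Trace:
  config={'name': 8, 'age': 36, 'z': 68}
  config={'name': 8, 'age': 36, 'z': 68}, value=3

Final answer: 3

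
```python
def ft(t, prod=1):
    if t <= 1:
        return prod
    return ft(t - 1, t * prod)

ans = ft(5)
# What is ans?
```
Call trace:
ft(t=5, prod=1)
  ft(t=4, prod=5)
    ft(t=3, prod=20)
      ft(t=2, prod=60)
        ft(t=1, prod=120)
        -> return 120
      -> return 120
    -> return 120
  -> return 120
-> return 120

Final answer: 120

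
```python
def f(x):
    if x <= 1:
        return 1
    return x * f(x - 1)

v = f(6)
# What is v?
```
Call trace:
f(x=6)
  f(x=5)
    f(x=4)
      f(x=3)
        f(x=2)
          f(x=1)
          -> return 1
        -> return 2
      -> return 6
    -> return 24
  -> return 120
-> return 720

Final answer: 720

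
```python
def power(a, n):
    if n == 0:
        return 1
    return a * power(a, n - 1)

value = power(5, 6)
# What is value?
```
Call trace:
power(a=5, n=6)
  power(a=5, n=5)
    power(a=5, n=4)
      power(a=5, n=3)
        power(a=5, n=2)
          power(a=5, n=1)
            power(a=5, n=0)
            -> return 1
          -> return 5
        -> return 25
      -> return 125
    -> return 625
  -> return 3125
-> return 15625

Final answer: 15625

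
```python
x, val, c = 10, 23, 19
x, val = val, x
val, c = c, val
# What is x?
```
Trace:
  x=10, val=23, c=19
  x=23, val=10, c=19
  x=23, val=19, c=10

Final answer: 23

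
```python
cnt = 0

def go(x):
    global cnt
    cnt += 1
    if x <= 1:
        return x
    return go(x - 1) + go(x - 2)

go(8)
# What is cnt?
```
Call trace (a repeated sub-call is expanded the first time; later identical calls just restate its return value):
go(x=8)
  go(x=7)
    go(x=6)
      go(x=5)
        go(x=4)
          go(x=3)
            go(x=2)
              go(x=1)
              -> return 1
              go(x=0)
              -> return 0
            -> return 1
            go(x=1)
            -> return 1
          -> return 2
          go(x=2) -> return 1  (same call as traced above)
        -> return 3
        go(x=3) -> return 2  (same call as traced above)
      -> return 5
      go(x=4) -> return 3  (same call as traced above)
    -> return 8
    go(x=5) -> return 5  (same call as traced above)
  -> return 13
  go(x=6) -> return 8  (same call as traced above)
-> return 21

cnt is incremented once per call, so count the calls in each subtree. Let C(x) = number of calls made by go(x).
C(0) = C(1) = 1 (base case, no recursion); C(x) = 1 + C(x - 1) + C(x - 2) otherwise.
C(2) = 1 + C(1) + C(0) = 1 + 1 + 1 = 3
C(3) = 1 + C(2) + C(1) = 1 + 3 + 1 = 5
C(4) = 1 + C(3) + C(2) = 1 + 5 + 3 = 9
C(5) = 1 + C(4) + C(3) = 1 + 9 + 5 = 15
C(6) = 1 + C(5) + C(4) = 1 + 15 + 9 = 25
C(7) = 1 + C(6) + C(5) = 1 + 25 + 15 = 41
C(8) = 1 + C(7) + C(6) = 1 + 41 + 25 = 67
cnt = C(8) = 67

Final answer: 67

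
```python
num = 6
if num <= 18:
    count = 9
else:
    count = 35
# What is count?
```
Trace:
  num=6
  num=6, count=9

Final answer: 9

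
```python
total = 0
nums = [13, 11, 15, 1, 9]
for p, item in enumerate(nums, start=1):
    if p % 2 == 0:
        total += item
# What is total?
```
Trace:
  total=0
  total=0, p=1, item=13
  total=11, p=2, item=11
  total=11, p=3, item=15
  total=12, p=4, item=1
  total=12, p=5, item=9

Final answer: 12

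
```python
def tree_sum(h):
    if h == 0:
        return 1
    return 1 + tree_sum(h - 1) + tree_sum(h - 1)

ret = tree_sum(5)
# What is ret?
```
Call trace (a repeated sub-call is expanded the first time; later identical calls just restate its return value):
tree_sum(h=5)
  tree_sum(h=4)
    tree_sum(h=3)
      tree_sum(h=2)
        tree_sum(h=1)
          tree_sum(h=0)
          -> return 1
          tree_sum(h=0)
          -> return 1
        -> return 3
        tree_sum(h=1) -> return 3  (same call as traced above)
      -> return 7
      tree_sum(h=2) -> return 7  (same call as traced above)
    -> return 15
    tree_sum(h=3) -> return 15  (same call as traced above)
  -> return 31
  tree_sum(h=4) -> return 31  (same call as traced above)
-> return 63

Final answer: 63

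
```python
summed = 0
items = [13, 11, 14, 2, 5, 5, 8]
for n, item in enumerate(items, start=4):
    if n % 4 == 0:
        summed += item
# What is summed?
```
Trace:
  summed=0
  summed=13, n=4, item=13
  summed=13, n=5, item=11
  summed=13, n=6, item=14
  summed=13, n=7, item=2
  summed=18, n=8, item=5
  summed=18, n=9, item=5
  summed=18, n=10, item=8

Final answer: 18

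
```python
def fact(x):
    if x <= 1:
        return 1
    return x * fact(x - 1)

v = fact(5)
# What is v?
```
Call trace:
fact(x=5)
  fact(x=4)
    fact(x=3)
      fact(x=2)
        fact(x=1)
        -> return 1
      -> return 2
    -> return 6
  -> return 24
-> return 120

Final answer: 120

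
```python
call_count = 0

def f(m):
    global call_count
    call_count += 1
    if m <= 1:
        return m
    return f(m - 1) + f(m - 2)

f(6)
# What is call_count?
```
Call trace (a repeated sub-call is expanded the first time; later identical calls just restate its return value):
f(m=6)
  f(m=5)
    f(m=4)
      f(m=3)
        f(m=2)
          f(m=1)
          -> return 1
          f(m=0)
          -> return 0
        -> return 1
        f(m=1)
        -> return 1
      -> return 2
      f(m=2) -> return 1  (same call as traced above)
    -> return 3
    f(m=3) -> return 2  (same call as traced above)
  -> return 5
  f(m=4) -> return 3  (same call as traced above)
-> return 8

call_count is incremented once per call, so count the calls in each subtree. Let C(m) = number of calls made by f(m).
C(0) = C(1) = 1 (base case, no recursion); C(m) = 1 + C(m - 1) + C(m - 2) otherwise.
C(2) = 1 + C(1) + C(0) = 1 + 1 + 1 = 3
C(3) = 1 + C(2) + C(1) = 1 + 3 + 1 = 5
C(4) = 1 + C(3) + C(2) = 1 + 5 + 3 = 9
C(5) = 1 + C(4) + C(3) = 1 + 9 + 5 = 15
C(6) = 1 + C(5) + C(4) = 1 + 15 + 9 = 25
call_count = C(6) = 25

Final answer: 25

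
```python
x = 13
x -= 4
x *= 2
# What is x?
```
Trace:
  x=13
  x=9
  x=18

Final answer: 18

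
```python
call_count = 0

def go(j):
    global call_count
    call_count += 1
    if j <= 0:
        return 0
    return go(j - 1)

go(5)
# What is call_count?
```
Call trace:
go(j=5)
  go(j=4)
    go(j=3)
      go(j=2)
        go(j=1)
          go(j=0)
          -> return 0
        -> return 0
      -> return 0
    -> return 0
  -> return 0
-> return 0

call_count is incremented once per call. go is entered once for each j = 5, 4, 3, 2, 1, 0 (the j <= 0 call returns without recursing), i.e. 5 + 1 calls.
call_count = 6

Final answer: 6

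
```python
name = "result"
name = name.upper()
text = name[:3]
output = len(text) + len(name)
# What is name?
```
Trace:
  name='result'
  name='RESULT'
  name='RESULT', text='RES'
  name='RESULT', text='RES', output=9

Final answer: 'RESULT'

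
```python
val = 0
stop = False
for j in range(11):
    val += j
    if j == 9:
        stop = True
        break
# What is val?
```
Trace:
  val=0
  val=0, stop=False
  val=0, stop=False, j=0
  val=1, stop=False, j=1
  val=3, stop=False, j=2
  val=6, stop=False, j=3
  val=10, stop=False, j=4
  val=15, stop=False, j=5
  val=21, stop=False, j=6
  val=28, stop=False, j=7
  val=36, stop=False, j=8
  val=45, stop=True, j=9

Final answer: 45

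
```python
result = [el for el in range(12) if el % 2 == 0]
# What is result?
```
Trace:
  el=0
  el=1
  el=2
  el=3
  el=4
  el=5
  el=6
  el=7
  el=8
  el=9
  el=10
  el=11
  result=[0, 2, 4, 6, 8, 10]

Final answer: [0, 2, 4, 6, 8, 10]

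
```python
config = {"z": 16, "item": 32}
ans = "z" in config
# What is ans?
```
Trace:
  config={'z': 16, 'item': 32}
  config={'z': 16, 'item': 32}, ans=True

Final answer: True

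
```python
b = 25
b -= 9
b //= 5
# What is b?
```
Trace:
  b=25
  b=16
  b=3

Final answer: 3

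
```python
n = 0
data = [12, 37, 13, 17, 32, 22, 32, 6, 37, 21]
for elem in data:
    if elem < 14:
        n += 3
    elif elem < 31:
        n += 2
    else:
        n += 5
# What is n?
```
Trace:
  n=0
  n=3, elem=12
  n=8, elem=37
  n=11, elem=13
  n=13, elem=17
  n=18, elem=32
  n=20, elem=22
  n=25, elem=32
  n=28, elem=6
  n=33, elem=37
  n=35, elem=21

Final answer: 35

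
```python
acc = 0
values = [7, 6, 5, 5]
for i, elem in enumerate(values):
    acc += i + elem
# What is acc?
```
Trace:
  acc=0
  acc=7, i=0, elem=7
  acc=14, i=1, elem=6
  acc=21, i=2, elem=5
  acc=29, i=3, elem=5

Final answer: 29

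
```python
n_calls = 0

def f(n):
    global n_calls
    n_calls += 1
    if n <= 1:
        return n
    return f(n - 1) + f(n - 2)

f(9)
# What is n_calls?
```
Call trace (a repeated sub-call is expanded the first time; later identical calls just restate its return value):
f(n=9)
  f(n=8)
    f(n=7)
      f(n=6)
        f(n=5)
          f(n=4)
            f(n=3)
              f(n=2)
                f(n=1)
                -> return 1
                f(n=0)
                -> return 0
              -> return 1
              f(n=1)
              -> return 1
            -> return 2
            f(n=2) -> return 1  (same call as traced above)
          -> return 3
          f(n=3) -> return 2  (same call as traced above)
        -> return 5
        f(n=4) -> return 3  (same call as traced above)
      -> return 8
      f(n=5) -> return 5  (same call as traced above)
    -> return 13
    f(n=6) -> return 8  (same call as traced above)
  -> return 21
  f(n=7) -> return 13  (same call as traced above)
-> return 34

n_calls is incremented once per call, so count the calls in each subtree. Let C(n) = number of calls made by f(n).
C(0) = C(1) = 1 (base case, no recursion); C(n) = 1 + C(n - 1) + C(n - 2) otherwise.
C(2) = 1 + C(1) + C(0) = 1 + 1 + 1 = 3
C(3) = 1 + C(2) + C(1) = 1 + 3 + 1 = 5
C(4) = 1 + C(3) + C(2) = 1 + 5 + 3 = 9
C(5) = 1 + C(4) + C(3) = 1 + 9 + 5 = 15
C(6) = 1 + C(5) + C(4) = 1 + 15 + 9 = 25
C(7) = 1 + C(6) + C(5) = 1 + 25 + 15 = 41
C(8) = 1 + C(7) + C(6) = 1 + 41 + 25 = 67
C(9) = 1 + C(8) + C(7) = 1 + 67 + 41 = 109
n_calls = C(9) = 109

Final answer: 109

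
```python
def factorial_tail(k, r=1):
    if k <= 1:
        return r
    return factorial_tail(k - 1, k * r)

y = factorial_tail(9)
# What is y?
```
Call trace:
factorial_tail(k=9, r=1)
  factorial_tail(k=8, r=9)
    factorial_tail(k=7, r=72)
      factorial_tail(k=6, r=504)
        factorial_tail(k=5, r=3024)
          factorial_tail(k=4, r=15120)
            factorial_tail(k=3, r=60480)
              factorial_tail(k=2, r=181440)
                factorial_tail(k=1, r=362880)
                -> return 362880
              -> return 362880
            -> return 362880
          -> return 362880
        -> return 362880
      -> return 362880
    -> return 362880
  -> return 362880
-> return 362880

Final answer: 362880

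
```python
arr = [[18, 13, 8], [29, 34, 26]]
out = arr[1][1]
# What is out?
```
Trace:
  arr=[[18, 13, 8], [29, 34, 26]]
  arr=[[18, 13, 8], [29, 34, 26]], out=34

Final answer: 34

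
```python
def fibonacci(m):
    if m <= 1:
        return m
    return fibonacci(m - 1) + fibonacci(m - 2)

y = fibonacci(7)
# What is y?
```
Call trace (a repeated sub-call is expanded the first time; later identical calls just restate its return value):
fibonacci(m=7)
  fibonacci(m=6)
    fibonacci(m=5)
      fibonacci(m=4)
        fibonacci(m=3)
          fibonacci(m=2)
            fibonacci(m=1)
            -> return 1
            fibonacci(m=0)
            -> return 0
          -> return 1
          fibonacci(m=1)
          -> return 1
        -> return 2
        fibonacci(m=2) -> return 1  (same call as traced above)
      -> return 3
      fibonacci(m=3) -> return 2  (same call as traced above)
    -> return 5
    fibonacci(m=4) -> return 3  (same call as traced above)
  -> return 8
  fibonacci(m=5) -> return 5  (same call as traced above)
-> return 13

Final answer: 13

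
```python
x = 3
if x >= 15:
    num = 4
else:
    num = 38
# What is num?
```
Trace:
  x=3
  x=3, num=38

Final answer: 38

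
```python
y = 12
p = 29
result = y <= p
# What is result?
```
Trace:
  y=12
  y=12, p=29
  y=12, p=29, result=True

Final answer: True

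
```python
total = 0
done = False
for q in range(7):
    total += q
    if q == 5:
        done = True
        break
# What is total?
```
Trace:
  total=0
  total=0, done=False
  total=0, done=False, q=0
  total=1, done=False, q=1
  total=3, done=False, q=2
  total=6, done=False, q=3
  total=10, done=False, q=4
  total=15, done=True, q=5

Final answer: 15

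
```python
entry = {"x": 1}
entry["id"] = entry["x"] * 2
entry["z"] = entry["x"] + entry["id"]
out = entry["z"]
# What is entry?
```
Trace:
  entry={'x': 1}
  entry={'x': 1, 'id': 2}
  entry={'x': 1, 'id': 2, 'z': 3}
  entry={'x': 1, 'id': 2, 'z': 3}, out=3

Final answer: {'x': 1, 'id': 2, 'z': 3}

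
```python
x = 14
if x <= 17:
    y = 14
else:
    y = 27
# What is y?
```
Trace:
  x=14
  x=14, y=14

Final answer: 14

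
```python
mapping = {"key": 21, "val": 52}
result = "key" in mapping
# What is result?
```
Trace:
  mapping={'key': 21, 'val': 52}
  mapping={'key': 21, 'val': 52}, result=True

Final answer: True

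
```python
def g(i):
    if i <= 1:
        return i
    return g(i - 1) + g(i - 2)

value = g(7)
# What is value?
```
Call trace (a repeated sub-call is expanded the first time; later identical calls just restate its return value):
g(i=7)
  g(i=6)
    g(i=5)
      g(i=4)
        g(i=3)
          g(i=2)
            g(i=1)
            -> return 1
            g(i=0)
            -> return 0
          -> return 1
          g(i=1)
          -> return 1
        -> return 2
        g(i=2) -> return 1  (same call as traced above)
      -> return 3
      g(i=3) -> return 2  (same call as traced above)
    -> return 5
    g(i=4) -> return 3  (same call as traced above)
  -> return 8
  g(i=5) -> return 5  (same call as traced above)
-> return 13

Final answer: 13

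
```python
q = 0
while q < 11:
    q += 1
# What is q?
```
Trace:
  q=0
  q=1
  q=2
  q=3
  q=4
  q=5
  q=6
  q=7
  q=8
  q=9
  q=10
  q=11

Final answer: 11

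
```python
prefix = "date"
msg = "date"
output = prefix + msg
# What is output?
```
Trace:
  prefix='date'
  prefix='date', msg='date'
  prefix='date', msg='date', output='datedate'

Final answer: 'datedate'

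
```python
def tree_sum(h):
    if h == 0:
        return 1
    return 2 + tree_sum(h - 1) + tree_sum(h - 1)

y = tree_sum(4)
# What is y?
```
Call trace (a repeated sub-call is expanded the first time; later identical calls just restate its return value):
tree_sum(h=4)
  tree_sum(h=3)
    tree_sum(h=2)
      tree_sum(h=1)
        tree_sum(h=0)
        -> return 1
        tree_sum(h=0)
        -> return 1
      -> return 4
      tree_sum(h=1) -> return 4  (same call as traced above)
    -> return 10
    tree_sum(h=2) -> return 10  (same call as traced above)
  -> return 22
  tree_sum(h=3) -> return 22  (same call as traced above)
-> return 46

Final answer: 46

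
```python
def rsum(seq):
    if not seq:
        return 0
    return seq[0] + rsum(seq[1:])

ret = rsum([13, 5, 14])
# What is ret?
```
Call trace:
rsum(seq=[13, 5, 14])
  rsum(seq=[5, 14])
    rsum(seq=[14])
      rsum(seq=[])
      -> return 0
    -> return 14
  -> return 19
-> return 32

Final answer: 32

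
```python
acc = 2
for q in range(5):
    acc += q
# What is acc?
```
Trace:
  acc=2
  acc=2, q=0
  acc=3, q=1
  acc=5, q=2
  acc=8, q=3
  acc=12, q=4

Final answer: 12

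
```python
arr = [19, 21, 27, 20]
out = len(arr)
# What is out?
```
Trace:
  arr=[19, 21, 27, 20]
  arr=[19, 21, 27, 20], out=4

Final answer: 4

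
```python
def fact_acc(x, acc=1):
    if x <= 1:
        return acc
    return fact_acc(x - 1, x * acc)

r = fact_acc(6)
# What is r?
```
Call trace:
fact_acc(x=6, acc=1)
  fact_acc(x=5, acc=6)
    fact_acc(x=4, acc=30)
      fact_acc(x=3, acc=120)
        fact_acc(x=2, acc=360)
          fact_acc(x=1, acc=720)
          -> return 720
        -> return 720
      -> return 720
    -> return 720
  -> return 720
-> return 720

Final answer: 720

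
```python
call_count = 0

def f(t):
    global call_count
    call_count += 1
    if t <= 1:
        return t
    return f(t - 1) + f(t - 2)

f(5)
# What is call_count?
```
Call trace (a repeated sub-call is expanded the first time; later identical calls just restate its return value):
f(t=5)
  f(t=4)
    f(t=3)
      f(t=2)
        f(t=1)
        -> return 1
        f(t=0)
        -> return 0
      -> return 1
      f(t=1)
      -> return 1
    -> return 2
    f(t=2) -> return 1  (same call as traced above)
  -> return 3
  f(t=3) -> return 2  (same call as traced above)
-> return 5

call_count is incremented once per call, so count the calls in each subtree. Let C(t) = number of calls made by f(t).
C(0) = C(1) = 1 (base case, no recursion); C(t) = 1 + C(t - 1) + C(t - 2) otherwise.
C(2) = 1 + C(1) + C(0) = 1 + 1 + 1 = 3
C(3) = 1 + C(2) + C(1) = 1 + 3 + 1 = 5
C(4) = 1 + C(3) + C(2) = 1 + 5 + 3 = 9
C(5) = 1 + C(4) + C(3) = 1 + 9 + 5 = 15
call_count = C(5) = 15

Final answer: 15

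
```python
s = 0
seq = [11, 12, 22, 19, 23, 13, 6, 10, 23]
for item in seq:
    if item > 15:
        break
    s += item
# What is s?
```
Trace:
  s=0
  s=11, item=11
  s=23, item=12
  s=23, item=22

Final answer: 23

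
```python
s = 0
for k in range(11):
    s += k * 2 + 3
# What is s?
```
Trace:
  s=0
  s=3, k=0
  s=8, k=1
  s=15, k=2
  s=24, k=3
  s=35, k=4
  s=48, k=5
  s=63, k=6
  s=80, k=7
  s=99, k=8
  s=120, k=9
  s=143, k=10

Final answer: 143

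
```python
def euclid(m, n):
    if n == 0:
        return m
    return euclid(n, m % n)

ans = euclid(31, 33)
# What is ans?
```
Call trace:
euclid(m=31, n=33)
  euclid(m=33, n=31)
    euclid(m=31, n=2)
      euclid(m=2, n=1)
        euclid(m=1, n=0)
        -> return 1
      -> return 1
    -> return 1
  -> return 1
-> return 1

Final answer: 1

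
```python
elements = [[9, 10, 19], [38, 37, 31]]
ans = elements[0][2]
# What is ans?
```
Trace:
  elements=[[9, 10, 19], [38, 37, 31]]
  elements=[[9, 10, 19], [38, 37, 31]], ans=19

Final answer: 19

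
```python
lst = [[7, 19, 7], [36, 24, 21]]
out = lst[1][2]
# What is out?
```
Trace:
  lst=[[7, 19, 7], [36, 24, 21]]
  lst=[[7, 19, 7], [36, 24, 21]], out=21

Final answer: 21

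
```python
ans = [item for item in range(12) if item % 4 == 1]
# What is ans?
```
Trace:
  item=0
  item=1
  item=2
  item=3
  item=4
  item=5
  item=6
  item=7
  item=8
  item=9
  item=10
  item=11
  ans=[1, 5, 9]

Final answer: [1, 5, 9]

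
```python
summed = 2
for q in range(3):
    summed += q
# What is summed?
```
Trace:
  summed=2
  summed=2, q=0
  summed=3, q=1
  summed=5, q=2

Final answer: 5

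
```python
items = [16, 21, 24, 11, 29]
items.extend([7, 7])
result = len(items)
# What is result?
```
Trace:
  items=[16, 21, 24, 11, 29]
  items=[16, 21, 24, 11, 29, 7, 7]
  items=[16, 21, 24, 11, 29, 7, 7], result=7

Final answer: 7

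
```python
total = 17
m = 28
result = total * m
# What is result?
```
Trace:
  total=17
  total=17, m=28
  total=17, m=28, result=476

Final answer: 476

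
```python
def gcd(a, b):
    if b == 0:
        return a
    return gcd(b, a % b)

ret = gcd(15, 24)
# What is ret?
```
Call trace:
gcd(a=15, b=24)
  gcd(a=24, b=15)
    gcd(a=15, b=9)
      gcd(a=9, b=6)
        gcd(a=6, b=3)
          gcd(a=3, b=0)
          -> return 3
        -> return 3
      -> return 3
    -> return 3
  -> return 3
-> return 3

Final answer: 3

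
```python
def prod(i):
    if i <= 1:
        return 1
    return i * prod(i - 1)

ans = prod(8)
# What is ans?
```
Call trace:
prod(i=8)
  prod(i=7)
    prod(i=6)
      prod(i=5)
        prod(i=4)
          prod(i=3)
            prod(i=2)
              prod(i=1)
              -> return 1
            -> return 2
          -> return 6
        -> return 24
      -> return 120
    -> return 720
  -> return 5040
-> return 40320

Final answer: 40320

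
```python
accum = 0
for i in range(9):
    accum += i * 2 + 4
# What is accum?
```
Trace:
  accum=0
  accum=4, i=0
  accum=10, i=1
  accum=18, i=2
  accum=28, i=3
  accum=40, i=4
  accum=54, i=5
  accum=70, i=6
  accum=88, i=7
  accum=108, i=8

Final answer: 108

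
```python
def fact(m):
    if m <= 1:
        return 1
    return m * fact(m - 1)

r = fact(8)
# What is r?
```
Call trace:
fact(m=8)
  fact(m=7)
    fact(m=6)
      fact(m=5)
        fact(m=4)
          fact(m=3)
            fact(m=2)
              fact(m=1)
              -> return 1
            -> return 2
          -> return 6
        -> return 24
      -> return 120
    -> return 720
  -> return 5040
-> return 40320

Final answer: 40320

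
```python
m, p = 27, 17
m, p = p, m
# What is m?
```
Trace:
  m=27, p=17
  m=17, p=27

Final answer: 17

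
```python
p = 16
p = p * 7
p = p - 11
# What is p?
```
Trace:
  p=16
  p=112
  p=101

Final answer: 101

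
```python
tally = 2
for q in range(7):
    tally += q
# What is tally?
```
Trace:
  tally=2
  tally=2, q=0
  tally=3, q=1
  tally=5, q=2
  tally=8, q=3
  tally=12, q=4
  tally=17, q=5
  tally=23, q=6

Final answer: 23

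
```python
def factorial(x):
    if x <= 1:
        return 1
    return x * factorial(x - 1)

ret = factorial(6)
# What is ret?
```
Call trace:
factorial(x=6)
  factorial(x=5)
    factorial(x=4)
      factorial(x=3)
        factorial(x=2)
          factorial(x=1)
          -> return 1
        -> return 2
      -> return 6
    -> return 24
  -> return 120
-> return 720

Final answer: 720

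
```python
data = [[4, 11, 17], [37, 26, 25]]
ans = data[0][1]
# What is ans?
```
Trace:
  data=[[4, 11, 17], [37, 26, 25]]
  data=[[4, 11, 17], [37, 26, 25]], ans=11

Final answer: 11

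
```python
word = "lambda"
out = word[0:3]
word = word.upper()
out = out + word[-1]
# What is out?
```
Trace:
  word='lambda'
  word='lambda', out='lam'
  word='LAMBDA', out='lam'
  word='LAMBDA', out='lamA'

Final answer: 'lamA'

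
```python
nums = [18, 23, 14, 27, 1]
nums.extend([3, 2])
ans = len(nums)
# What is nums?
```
Trace:
  nums=[18, 23, 14, 27, 1]
  nums=[18, 23, 14, 27, 1, 3, 2]
  nums=[18, 23, 14, 27, 1, 3, 2], ans=7

Final answer: [18, 23, 14, 27, 1, 3, 2]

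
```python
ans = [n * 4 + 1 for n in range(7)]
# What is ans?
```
Trace:
  n=0
  n=1
  n=2
  n=3
  n=4
  n=5
  n=6
  ans=[1, 5, 9, 13, 17, 21, 25]

Final answer: [1, 5, 9, 13, 17, 21, 25]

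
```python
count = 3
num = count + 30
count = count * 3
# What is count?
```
Trace:
  count=3
  count=3, num=33
  count=9, num=33

Final answer: 9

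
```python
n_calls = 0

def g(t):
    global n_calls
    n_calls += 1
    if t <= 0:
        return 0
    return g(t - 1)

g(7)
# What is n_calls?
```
Call trace:
g(t=7)
  g(t=6)
    g(t=5)
      g(t=4)
        g(t=3)
          g(t=2)
            g(t=1)
              g(t=0)
              -> return 0
            -> return 0
          -> return 0
        -> return 0
      -> return 0
    -> return 0
  -> return 0
-> return 0

n_calls is incremented once per call. g is entered once for each t = 7, 6, 5, 4, 3, 2, 1, 0 (the t <= 0 call returns without recursing), i.e. 7 + 1 calls.
n_calls = 8

Final answer: 8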